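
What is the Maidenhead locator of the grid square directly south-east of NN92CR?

NN92dq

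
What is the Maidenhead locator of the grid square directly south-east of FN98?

GN07

Longitude square 9; +1 → 10, wraps to 0, carry into field.
Longitude field F = 5; +1 → 6 = G.
Latitude square 8; −1 → 7.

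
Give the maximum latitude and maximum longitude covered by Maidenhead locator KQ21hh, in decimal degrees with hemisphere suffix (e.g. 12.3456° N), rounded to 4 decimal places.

71.3333° N, 24.6667° E

Field K=10, Q=16: +10·20° lon, +16·10° lat → SW at lon 20°, lat 70°.
Square 2, 1: +2·2° lon, +1·1° lat → SW at lon 24°, lat 71°.
Subsquare h=7, h=7: +7·0.0833333° lon, +7·0.0416667° lat → SW at lon 24.5833°, lat 71.2917°.
Cell spans 0.0833333° lon × 0.0416667° lat. NE corner is SW corner plus one full cell.
latitude 71.3333° N, longitude 24.6667° E.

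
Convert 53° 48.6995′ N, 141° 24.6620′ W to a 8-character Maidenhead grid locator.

Offset from 180°W / 90°S: lon 38.58897°, lat 143.81166°.
Field (20°×10°, letters A–R): 38.58897/20 → 1 → B, 143.81166/10 → 14 → O; chars BO.
Square (2°×1°, digits 0–9): 18.58897/2 → 9, 3.81166/1 → 3; chars 93.
Subsquare (5′×2.5′, letters a–x): 0.58897/0.0833333 → 7 → h, 0.81166/0.0416667 → 19 → t; chars ht.
Extended square (30″×15″, digits 0–9): 0.00563/0.00833333 → 0, 0.01999/0.00416667 → 4; chars 04.

BO93ht04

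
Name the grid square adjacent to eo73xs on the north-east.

EO83at

Longitude subsquare x = 23; +1 → 24, wraps to 0 = a, carry into square.
Longitude square 7; +1 → 8.
Latitude subsquare s = 18; +1 → 19 = t.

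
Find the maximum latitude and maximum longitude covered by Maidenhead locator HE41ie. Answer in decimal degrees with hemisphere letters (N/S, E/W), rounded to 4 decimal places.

Field H=7, E=4: +7·20° lon, +4·10° lat → SW at lon -40°, lat -50°.
Square 4, 1: +4·2° lon, +1·1° lat → SW at lon -32°, lat -49°.
Subsquare i=8, e=4: +8·0.0833333° lon, +4·0.0416667° lat → SW at lon -31.3333°, lat -48.8333°.
Cell spans 0.0833333° lon × 0.0416667° lat. NE corner is SW corner plus one full cell.
latitude 48.7917° S, longitude 31.2500° W.

48.7917° S, 31.2500° W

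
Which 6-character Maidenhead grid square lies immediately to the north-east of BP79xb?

BP89ac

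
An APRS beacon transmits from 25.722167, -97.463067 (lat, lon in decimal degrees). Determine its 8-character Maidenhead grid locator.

Offset from 180°W / 90°S: lon 82.53693°, lat 115.72217°.
Field: 82.53693/20 → 4 → E, 115.72217/10 → 11 → L; chars EL.
Square: 2.53693/2 → 1, 5.72217/1 → 5; chars 15.
Subsquare: 0.53693/0.0833333 → 6 → g, 0.72217/0.0416667 → 17 → r; chars gr.
Extended square: 0.03693/0.00833333 → 4, 0.01383/0.00416667 → 3; chars 43.

EL15gr43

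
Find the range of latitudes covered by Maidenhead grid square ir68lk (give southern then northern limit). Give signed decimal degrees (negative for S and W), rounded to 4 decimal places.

Field I=8, R=17: +8·20° lon, +17·10° lat → SW at lon -20°, lat 80°.
Square 6, 8: +6·2° lon, +8·1° lat → SW at lon -8°, lat 88°.
Subsquare l=11, k=10: +11·0.0833333° lon, +10·0.0416667° lat → SW at lon -7.08333°, lat 88.4167°.
Cell spans 0.0833333° lon × 0.0416667° lat.
south 88.4167, north 88.4583.

88.4167, 88.4583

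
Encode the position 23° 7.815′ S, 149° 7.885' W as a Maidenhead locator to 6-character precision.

Add 180° to longitude and 90° to latitude: 30.8686, 66.8697.
Field (20°×10°, letters A–R): lon ⌊30.8686/20⌋ = 1 → B; lat ⌊66.8697/10⌋ = 6 → G.
Square (2°×1°, digits 0–9): lon ⌊10.8686/2⌋ = 5; lat ⌊6.8697/1⌋ = 6.
Subsquare (5′×2.5′, letters a–x): lon ⌊0.8686/0.0833333⌋ = 10 → k; lat ⌊0.8697/0.0416667⌋ = 20 → u.

BG56ku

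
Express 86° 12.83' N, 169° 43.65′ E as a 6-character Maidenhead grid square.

RR46uf

Add 180° to longitude and 90° to latitude: 349.7275, 176.2138.
Field: lon ⌊349.7275/20⌋ = 17 → R; lat ⌊176.2138/10⌋ = 17 → R.
Square: lon ⌊9.7275/2⌋ = 4; lat ⌊6.2138/1⌋ = 6.
Subsquare: lon ⌊1.7275/0.0833333⌋ = 20 → u; lat ⌊0.2138/0.0416667⌋ = 5 → f.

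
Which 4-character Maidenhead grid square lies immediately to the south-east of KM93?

LM02

Longitude square 9; +1 → 10, wraps to 0, carry into field.
Longitude field K = 10; +1 → 11 = L.
Latitude square 3; −1 → 2.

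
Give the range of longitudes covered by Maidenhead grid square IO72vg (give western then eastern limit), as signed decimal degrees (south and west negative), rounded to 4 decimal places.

Field I=8, O=14: +8·20° lon, +14·10° lat → SW at lon -20°, lat 50°.
Square 7, 2: +7·2° lon, +2·1° lat → SW at lon -6°, lat 52°.
Subsquare v=21, g=6: +21·0.0833333° lon, +6·0.0416667° lat → SW at lon -4.25°, lat 52.25°.
Cell spans 0.0833333° lon × 0.0416667° lat.
west -4.2500, east -4.1667.

-4.2500, -4.1667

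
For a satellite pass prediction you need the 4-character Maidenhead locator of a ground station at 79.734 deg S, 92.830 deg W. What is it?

Offset from 180°W / 90°S: lon 87.17°, lat 10.27°.
Field (20°×10°, letters A–R): lon ⌊87.17/20⌋ = 4 → E; lat ⌊10.27/10⌋ = 1 → B.
Square (2°×1°, digits 0–9): lon ⌊7.17/2⌋ = 3; lat ⌊0.27/1⌋ = 0.

EB30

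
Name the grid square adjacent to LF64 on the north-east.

Longitude square 6; +1 → 7.
Latitude square 4; +1 → 5.

LF75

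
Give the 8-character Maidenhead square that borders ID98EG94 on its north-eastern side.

Longitude extended square 9; +1 → 10, wraps to 0, carry into subsquare.
Longitude subsquare e = 4; +1 → 5 = f.
Latitude extended square 4; +1 → 5.

ID98fg05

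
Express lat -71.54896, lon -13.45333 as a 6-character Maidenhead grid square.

Offset from 180°W / 90°S: lon 166.5467°, lat 18.4510°.
Field: lon ⌊166.5467/20⌋ = 8 → I; lat ⌊18.4510/10⌋ = 1 → B.
Square: lon ⌊6.5467/2⌋ = 3; lat ⌊8.4510/1⌋ = 8.
Subsquare: lon ⌊0.5467/0.0833333⌋ = 6 → g; lat ⌊0.4510/0.0416667⌋ = 10 → k.

IB38gk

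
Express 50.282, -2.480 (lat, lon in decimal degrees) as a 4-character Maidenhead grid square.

Offset from 180°W / 90°S: lon 177.52°, lat 140.28°.
Field: lon ⌊177.52/20⌋ = 8 → I; lat ⌊140.28/10⌋ = 14 → O.
Square: lon ⌊17.52/2⌋ = 8; lat ⌊0.28/1⌋ = 0.

IO80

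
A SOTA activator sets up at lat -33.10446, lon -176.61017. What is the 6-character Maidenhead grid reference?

AF16qv

Shift to the Maidenhead origin (180°W, 90°S): lon 3.3898, lat 56.8955.
Field (20°×10°, letters A–R): 3.3898/20 → 0 → A, 56.8955/10 → 5 → F; chars AF.
Square (2°×1°, digits 0–9): 3.3898/2 → 1, 6.8955/1 → 6; chars 16.
Subsquare (5′×2.5′, letters a–x): 1.3898/0.0833333 → 16 → q, 0.8955/0.0416667 → 21 → v; chars qv.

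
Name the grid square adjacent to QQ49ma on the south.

QQ48mx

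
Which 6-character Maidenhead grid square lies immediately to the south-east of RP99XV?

AP09au

Longitude subsquare x = 23; +1 → 24, wraps to 0 = a, carry into square.
Longitude square 9; +1 → 10, wraps to 0, carry into field.
Longitude field R = 17; +1 → 18, wraps to 0 = A, wrapping around the antimeridian.
Latitude subsquare v = 21; −1 → 20 = u.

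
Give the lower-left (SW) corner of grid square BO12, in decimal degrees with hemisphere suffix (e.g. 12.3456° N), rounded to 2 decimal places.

Field B=1, O=14: +1·20° lon, +14·10° lat → SW at lon -160°, lat 50°.
Square 1, 2: +1·2° lon, +2·1° lat → SW at lon -158°, lat 52°.
latitude 52.00° N, longitude 158.00° W.

52.00° N, 158.00° W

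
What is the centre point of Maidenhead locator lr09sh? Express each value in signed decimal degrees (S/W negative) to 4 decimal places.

89.3125, 41.5417

Field L=11, R=17: +11·20° lon, +17·10° lat → SW at lon 40°, lat 80°.
Square 0, 9: +0·2° lon, +9·1° lat → SW at lon 40°, lat 89°.
Subsquare s=18, h=7: +18·0.0833333° lon, +7·0.0416667° lat → SW at lon 41.5°, lat 89.2917°.
Cell spans 0.0833333° lon × 0.0416667° lat. Centre is SW corner plus half of each.
latitude 89.3125, longitude 41.5417.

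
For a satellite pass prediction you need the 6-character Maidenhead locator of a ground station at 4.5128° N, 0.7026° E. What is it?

JJ04im

Offset from 180°W / 90°S: lon 180.7026°, lat 94.5128°.
Field: 180.7026/20 → 9 → J, 94.5128/10 → 9 → J; chars JJ.
Square: 0.7026/2 → 0, 4.5128/1 → 4; chars 04.
Subsquare: 0.7026/0.0833333 → 8 → i, 0.5128/0.0416667 → 12 → m; chars im.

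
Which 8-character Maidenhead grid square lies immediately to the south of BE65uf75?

BE65uf74

Latitude extended square 5; −1 → 4.
The longitude characters are unchanged.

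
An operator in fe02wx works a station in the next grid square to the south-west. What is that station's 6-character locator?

Longitude subsquare w = 22; −1 → 21 = v.
Latitude subsquare x = 23; −1 → 22 = w.

FE02vw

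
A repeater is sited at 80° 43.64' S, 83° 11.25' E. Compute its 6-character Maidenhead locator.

Shift to the Maidenhead origin (180°W, 90°S): lon 263.1875, lat 9.2727.
Field (20°×10°, letters A–R): lon ⌊263.1875/20⌋ = 13 → N; lat ⌊9.2727/10⌋ = 0 → A.
Square (2°×1°, digits 0–9): lon ⌊3.1875/2⌋ = 1; lat ⌊9.2727/1⌋ = 9.
Subsquare (5′×2.5′, letters a–x): lon ⌊1.1875/0.0833333⌋ = 14 → o; lat ⌊0.2727/0.0416667⌋ = 6 → g.

NA19og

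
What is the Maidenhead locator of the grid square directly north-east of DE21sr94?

DE21tr05

Longitude extended square 9; +1 → 10, wraps to 0, carry into subsquare.
Longitude subsquare s = 18; +1 → 19 = t.
Latitude extended square 4; +1 → 5.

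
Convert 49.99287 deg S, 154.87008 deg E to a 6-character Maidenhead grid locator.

Shift to the Maidenhead origin (180°W, 90°S): lon 334.8701, lat 40.0071.
Field: lon ⌊334.8701/20⌋ = 16 → Q; lat ⌊40.0071/10⌋ = 4 → E.
Square: lon ⌊14.8701/2⌋ = 7; lat ⌊0.0071/1⌋ = 0.
Subsquare: lon ⌊0.8701/0.0833333⌋ = 10 → k; lat ⌊0.0071/0.0416667⌋ = 0 → a.

QE70ka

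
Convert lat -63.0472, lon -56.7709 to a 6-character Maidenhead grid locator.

GC16ow

Offset from 180°W / 90°S: lon 123.2291°, lat 26.9528°.
Field (20°×10°, letters A–R): lon ⌊123.2291/20⌋ = 6 → G; lat ⌊26.9528/10⌋ = 2 → C.
Square (2°×1°, digits 0–9): lon ⌊3.2291/2⌋ = 1; lat ⌊6.9528/1⌋ = 6.
Subsquare (5′×2.5′, letters a–x): lon ⌊1.2291/0.0833333⌋ = 14 → o; lat ⌊0.9528/0.0416667⌋ = 22 → w.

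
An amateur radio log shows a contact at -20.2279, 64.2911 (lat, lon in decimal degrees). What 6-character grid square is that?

Shift to the Maidenhead origin (180°W, 90°S): lon 244.2911, lat 69.7721.
Field (20°×10°, letters A–R): lon ⌊244.2911/20⌋ = 12 → M; lat ⌊69.7721/10⌋ = 6 → G.
Square (2°×1°, digits 0–9): lon ⌊4.2911/2⌋ = 2; lat ⌊9.7721/1⌋ = 9.
Subsquare (5′×2.5′, letters a–x): lon ⌊0.2911/0.0833333⌋ = 3 → d; lat ⌊0.7721/0.0416667⌋ = 18 → s.

MG29ds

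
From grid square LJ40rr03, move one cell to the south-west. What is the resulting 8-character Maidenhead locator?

LJ40qr92

Longitude extended square 0; −1 → -1, wraps to 9, carry into subsquare.
Longitude subsquare r = 17; −1 → 16 = q.
Latitude extended square 3; −1 → 2.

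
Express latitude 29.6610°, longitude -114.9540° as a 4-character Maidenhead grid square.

DL29

Offset from 180°W / 90°S: lon 65.05°, lat 119.66°.
Field: 65.05/20 → 3 → D, 119.66/10 → 11 → L; chars DL.
Square: 5.05/2 → 2, 9.66/1 → 9; chars 29.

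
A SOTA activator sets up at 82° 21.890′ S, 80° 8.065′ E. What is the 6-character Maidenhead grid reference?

NA07bp

Offset from 180°W / 90°S: lon 260.1344°, lat 7.6352°.
Field (20°×10°, letters A–R): lon ⌊260.1344/20⌋ = 13 → N; lat ⌊7.6352/10⌋ = 0 → A.
Square (2°×1°, digits 0–9): lon ⌊0.1344/2⌋ = 0; lat ⌊7.6352/1⌋ = 7.
Subsquare (5′×2.5′, letters a–x): lon ⌊0.1344/0.0833333⌋ = 1 → b; lat ⌊0.6352/0.0416667⌋ = 15 → p.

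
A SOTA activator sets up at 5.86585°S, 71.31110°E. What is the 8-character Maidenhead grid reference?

MI54pd72

Offset from 180°W / 90°S: lon 251.31110°, lat 84.13415°.
Field: 251.31110/20 → 12 → M, 84.13415/10 → 8 → I; chars MI.
Square: 11.31110/2 → 5, 4.13415/1 → 4; chars 54.
Subsquare: 1.31110/0.0833333 → 15 → p, 0.13415/0.0416667 → 3 → d; chars pd.
Extended square: 0.06110/0.00833333 → 7, 0.00915/0.00416667 → 2; chars 72.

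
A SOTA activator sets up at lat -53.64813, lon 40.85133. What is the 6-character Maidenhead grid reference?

LD06ki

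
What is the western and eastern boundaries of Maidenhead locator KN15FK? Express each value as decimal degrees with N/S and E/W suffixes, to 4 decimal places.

22.4167° E, 22.5000° E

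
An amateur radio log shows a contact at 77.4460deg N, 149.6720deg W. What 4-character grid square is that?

BQ57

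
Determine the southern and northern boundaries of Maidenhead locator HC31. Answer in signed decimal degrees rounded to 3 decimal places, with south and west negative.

-69.000, -68.000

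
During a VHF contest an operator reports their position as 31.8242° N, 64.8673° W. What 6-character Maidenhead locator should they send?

FM71nt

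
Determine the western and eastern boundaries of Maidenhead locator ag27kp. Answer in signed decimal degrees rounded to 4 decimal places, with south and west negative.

Field A=0, G=6: +0·20° lon, +6·10° lat → SW at lon -180°, lat -30°.
Square 2, 7: +2·2° lon, +7·1° lat → SW at lon -176°, lat -23°.
Subsquare k=10, p=15: +10·0.0833333° lon, +15·0.0416667° lat → SW at lon -175.167°, lat -22.375°.
Cell spans 0.0833333° lon × 0.0416667° lat.
west -175.1667, east -175.0833.

-175.1667, -175.0833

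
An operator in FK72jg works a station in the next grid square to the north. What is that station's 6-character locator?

Latitude subsquare g = 6; +1 → 7 = h.
The longitude characters are unchanged.

FK72jh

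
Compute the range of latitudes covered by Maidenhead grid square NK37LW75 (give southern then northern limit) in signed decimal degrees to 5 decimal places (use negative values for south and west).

Field N=13, K=10: +13·20° lon, +10·10° lat → SW at lon 80°, lat 10°.
Square 3, 7: +3·2° lon, +7·1° lat → SW at lon 86°, lat 17°.
Subsquare l=11, w=22: +11·0.0833333° lon, +22·0.0416667° lat → SW at lon 86.9167°, lat 17.9167°.
Extended square 7, 5: +7·0.00833333° lon, +5·0.00416667° lat → SW at lon 86.975°, lat 17.9375°.
Cell spans 0.00833333° lon × 0.00416667° lat.
south 17.93750, north 17.94167.

17.93750, 17.94167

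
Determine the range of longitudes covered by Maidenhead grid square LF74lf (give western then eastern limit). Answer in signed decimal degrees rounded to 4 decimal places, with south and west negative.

54.9167, 55.0000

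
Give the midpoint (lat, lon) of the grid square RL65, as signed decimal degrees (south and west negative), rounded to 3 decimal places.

25.500, 173.000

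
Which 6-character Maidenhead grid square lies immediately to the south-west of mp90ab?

Longitude subsquare a = 0; −1 → -1, wraps to 23 = x, carry into square.
Longitude square 9; −1 → 8.
Latitude subsquare b = 1; −1 → 0 = a.

MP80xa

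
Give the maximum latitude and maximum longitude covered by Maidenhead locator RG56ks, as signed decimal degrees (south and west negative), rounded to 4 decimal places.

Field R=17, G=6: +17·20° lon, +6·10° lat → SW at lon 160°, lat -30°.
Square 5, 6: +5·2° lon, +6·1° lat → SW at lon 170°, lat -24°.
Subsquare k=10, s=18: +10·0.0833333° lon, +18·0.0416667° lat → SW at lon 170.833°, lat -23.25°.
Cell spans 0.0833333° lon × 0.0416667° lat. NE corner is SW corner plus one full cell.
latitude -23.2083, longitude 170.9167.

-23.2083, 170.9167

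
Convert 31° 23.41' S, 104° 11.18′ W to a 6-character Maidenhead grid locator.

DF78vo

Offset from 180°W / 90°S: lon 75.8137°, lat 58.6098°.
Field: 75.8137/20 → 3 → D, 58.6098/10 → 5 → F; chars DF.
Square: 15.8137/2 → 7, 8.6098/1 → 8; chars 78.
Subsquare: 1.8137/0.0833333 → 21 → v, 0.6098/0.0416667 → 14 → o; chars vo.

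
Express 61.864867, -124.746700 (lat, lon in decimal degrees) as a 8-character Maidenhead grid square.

CP71pu07

Offset from 180°W / 90°S: lon 55.25330°, lat 151.86487°.
Field (20°×10°, letters A–R): lon ⌊55.25330/20⌋ = 2 → C; lat ⌊151.86487/10⌋ = 15 → P.
Square (2°×1°, digits 0–9): lon ⌊15.25330/2⌋ = 7; lat ⌊1.86487/1⌋ = 1.
Subsquare (5′×2.5′, letters a–x): lon ⌊1.25330/0.0833333⌋ = 15 → p; lat ⌊0.86487/0.0416667⌋ = 20 → u.
Extended square (30″×15″, digits 0–9): lon ⌊0.00330/0.00833333⌋ = 0; lat ⌊0.03153/0.00416667⌋ = 7.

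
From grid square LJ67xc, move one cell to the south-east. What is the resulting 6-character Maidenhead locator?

LJ77ab

Longitude subsquare x = 23; +1 → 24, wraps to 0 = a, carry into square.
Longitude square 6; +1 → 7.
Latitude subsquare c = 2; −1 → 1 = b.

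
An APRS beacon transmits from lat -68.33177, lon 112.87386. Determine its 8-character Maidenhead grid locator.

Add 180° to longitude and 90° to latitude: 292.87386, 21.66823.
Field (20°×10°, letters A–R): lon ⌊292.87386/20⌋ = 14 → O; lat ⌊21.66823/10⌋ = 2 → C.
Square (2°×1°, digits 0–9): lon ⌊12.87386/2⌋ = 6; lat ⌊1.66823/1⌋ = 1.
Subsquare (5′×2.5′, letters a–x): lon ⌊0.87386/0.0833333⌋ = 10 → k; lat ⌊0.66823/0.0416667⌋ = 16 → q.
Extended square (30″×15″, digits 0–9): lon ⌊0.04053/0.00833333⌋ = 4; lat ⌊0.00156/0.00416667⌋ = 0.

OC61kq40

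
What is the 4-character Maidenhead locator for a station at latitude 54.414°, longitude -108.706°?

DO54

Add 180° to longitude and 90° to latitude: 71.29, 144.41.
Field: 71.29/20 → 3 → D, 144.41/10 → 14 → O; chars DO.
Square: 11.29/2 → 5, 4.41/1 → 4; chars 54.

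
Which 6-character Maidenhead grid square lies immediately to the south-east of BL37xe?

BL47ad

Longitude subsquare x = 23; +1 → 24, wraps to 0 = a, carry into square.
Longitude square 3; +1 → 4.
Latitude subsquare e = 4; −1 → 3 = d.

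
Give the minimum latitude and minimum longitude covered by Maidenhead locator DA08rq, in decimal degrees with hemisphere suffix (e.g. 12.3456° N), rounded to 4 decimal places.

Field D=3, A=0: +3·20° lon, +0·10° lat → SW at lon -120°, lat -90°.
Square 0, 8: +0·2° lon, +8·1° lat → SW at lon -120°, lat -82°.
Subsquare r=17, q=16: +17·0.0833333° lon, +16·0.0416667° lat → SW at lon -118.583°, lat -81.3333°.
latitude 81.3333° S, longitude 118.5833° W.

81.3333° S, 118.5833° W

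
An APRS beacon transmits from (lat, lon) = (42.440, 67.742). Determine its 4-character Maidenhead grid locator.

Shift to the Maidenhead origin (180°W, 90°S): lon 247.74, lat 132.44.
Field: lon ⌊247.74/20⌋ = 12 → M; lat ⌊132.44/10⌋ = 13 → N.
Square: lon ⌊7.74/2⌋ = 3; lat ⌊2.44/1⌋ = 2.

MN32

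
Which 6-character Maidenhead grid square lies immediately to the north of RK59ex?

Latitude subsquare x = 23; +1 → 24, wraps to 0 = a, carry into square.
Latitude square 9; +1 → 10, wraps to 0, carry into field.
Latitude field K = 10; +1 → 11 = L.
The longitude characters are unchanged.

RL50ea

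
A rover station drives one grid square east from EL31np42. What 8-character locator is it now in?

Longitude extended square 4; +1 → 5.
The latitude characters are unchanged.

EL31np52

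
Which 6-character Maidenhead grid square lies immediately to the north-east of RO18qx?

Longitude subsquare q = 16; +1 → 17 = r.
Latitude subsquare x = 23; +1 → 24, wraps to 0 = a, carry into square.
Latitude square 8; +1 → 9.

RO19ra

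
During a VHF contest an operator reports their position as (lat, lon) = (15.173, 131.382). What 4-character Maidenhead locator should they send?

Shift to the Maidenhead origin (180°W, 90°S): lon 311.38, lat 105.17.
Field: lon ⌊311.38/20⌋ = 15 → P; lat ⌊105.17/10⌋ = 10 → K.
Square: lon ⌊11.38/2⌋ = 5; lat ⌊5.17/1⌋ = 5.

PK55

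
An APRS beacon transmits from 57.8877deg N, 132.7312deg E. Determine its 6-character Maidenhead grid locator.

PO67iv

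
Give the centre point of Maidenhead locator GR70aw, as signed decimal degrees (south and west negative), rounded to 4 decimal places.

Field G=6, R=17: +6·20° lon, +17·10° lat → SW at lon -60°, lat 80°.
Square 7, 0: +7·2° lon, +0·1° lat → SW at lon -46°, lat 80°.
Subsquare a=0, w=22: +0·0.0833333° lon, +22·0.0416667° lat → SW at lon -46°, lat 80.9167°.
Cell spans 0.0833333° lon × 0.0416667° lat. Centre is SW corner plus half of each.
latitude 80.9375, longitude -45.9583.

80.9375, -45.9583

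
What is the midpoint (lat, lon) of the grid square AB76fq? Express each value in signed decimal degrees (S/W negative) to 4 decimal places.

-73.3125, -165.5417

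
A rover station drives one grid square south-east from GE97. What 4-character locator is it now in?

HE06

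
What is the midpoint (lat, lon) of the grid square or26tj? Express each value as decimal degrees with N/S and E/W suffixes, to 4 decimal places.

Field O=14, R=17: +14·20° lon, +17·10° lat → SW at lon 100°, lat 80°.
Square 2, 6: +2·2° lon, +6·1° lat → SW at lon 104°, lat 86°.
Subsquare t=19, j=9: +19·0.0833333° lon, +9·0.0416667° lat → SW at lon 105.583°, lat 86.375°.
Cell spans 0.0833333° lon × 0.0416667° lat. Centre is SW corner plus half of each.
latitude 86.3958° N, longitude 105.6250° E.

86.3958° N, 105.6250° E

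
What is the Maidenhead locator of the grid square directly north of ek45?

Latitude square 5; +1 → 6.
The longitude characters are unchanged.

EK46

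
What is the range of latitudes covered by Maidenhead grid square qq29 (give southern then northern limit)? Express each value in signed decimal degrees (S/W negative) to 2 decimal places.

79.00, 80.00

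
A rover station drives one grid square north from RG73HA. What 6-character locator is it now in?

RG73hb

Latitude subsquare a = 0; +1 → 1 = b.
The longitude characters are unchanged.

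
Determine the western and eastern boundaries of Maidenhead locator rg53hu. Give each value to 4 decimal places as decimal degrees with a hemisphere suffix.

Field R=17, G=6: +17·20° lon, +6·10° lat → SW at lon 160°, lat -30°.
Square 5, 3: +5·2° lon, +3·1° lat → SW at lon 170°, lat -27°.
Subsquare h=7, u=20: +7·0.0833333° lon, +20·0.0416667° lat → SW at lon 170.583°, lat -26.1667°.
Cell spans 0.0833333° lon × 0.0416667° lat.
west 170.5833° E, east 170.6667° E.

170.5833° E, 170.6667° E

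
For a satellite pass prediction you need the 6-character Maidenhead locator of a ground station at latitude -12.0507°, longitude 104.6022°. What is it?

OH27hw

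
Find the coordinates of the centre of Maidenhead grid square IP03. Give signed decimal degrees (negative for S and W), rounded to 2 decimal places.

63.50, -19.00

Field I=8, P=15: +8·20° lon, +15·10° lat → SW at lon -20°, lat 60°.
Square 0, 3: +0·2° lon, +3·1° lat → SW at lon -20°, lat 63°.
Cell spans 2° lon × 1° lat. Centre is SW corner plus half of each.
latitude 63.50, longitude -19.00.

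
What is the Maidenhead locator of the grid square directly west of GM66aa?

Longitude subsquare a = 0; −1 → -1, wraps to 23 = x, carry into square.
Longitude square 6; −1 → 5.
The latitude characters are unchanged.

GM56xa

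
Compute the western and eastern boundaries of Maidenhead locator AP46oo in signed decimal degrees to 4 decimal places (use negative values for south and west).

-170.8333, -170.7500

Field A=0, P=15: +0·20° lon, +15·10° lat → SW at lon -180°, lat 60°.
Square 4, 6: +4·2° lon, +6·1° lat → SW at lon -172°, lat 66°.
Subsquare o=14, o=14: +14·0.0833333° lon, +14·0.0416667° lat → SW at lon -170.833°, lat 66.5833°.
Cell spans 0.0833333° lon × 0.0416667° lat.
west -170.8333, east -170.7500.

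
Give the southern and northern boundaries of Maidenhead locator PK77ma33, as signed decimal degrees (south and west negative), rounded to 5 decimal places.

17.01250, 17.01667

Field P=15, K=10: +15·20° lon, +10·10° lat → SW at lon 120°, lat 10°.
Square 7, 7: +7·2° lon, +7·1° lat → SW at lon 134°, lat 17°.
Subsquare m=12, a=0: +12·0.0833333° lon, +0·0.0416667° lat → SW at lon 135°, lat 17°.
Extended square 3, 3: +3·0.00833333° lon, +3·0.00416667° lat → SW at lon 135.025°, lat 17.0125°.
Cell spans 0.00833333° lon × 0.00416667° lat.
south 17.01250, north 17.01667.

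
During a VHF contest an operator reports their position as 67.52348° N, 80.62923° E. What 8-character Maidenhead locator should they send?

Add 180° to longitude and 90° to latitude: 260.62923, 157.52348.
Field: 260.62923/20 → 13 → N, 157.52348/10 → 15 → P; chars NP.
Square: 0.62923/2 → 0, 7.52348/1 → 7; chars 07.
Subsquare: 0.62923/0.0833333 → 7 → h, 0.52348/0.0416667 → 12 → m; chars hm.
Extended square: 0.04590/0.00833333 → 5, 0.02348/0.00416667 → 5; chars 55.

NP07hm55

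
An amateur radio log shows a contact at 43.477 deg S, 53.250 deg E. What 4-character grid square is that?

Offset from 180°W / 90°S: lon 233.25°, lat 46.52°.
Field: 233.25/20 → 11 → L, 46.52/10 → 4 → E; chars LE.
Square: 13.25/2 → 6, 6.52/1 → 6; chars 66.

LE66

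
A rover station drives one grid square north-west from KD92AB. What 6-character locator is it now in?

Longitude subsquare a = 0; −1 → -1, wraps to 23 = x, carry into square.
Longitude square 9; −1 → 8.
Latitude subsquare b = 1; +1 → 2 = c.

KD82xc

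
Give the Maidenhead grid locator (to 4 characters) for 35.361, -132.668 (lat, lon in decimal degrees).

CM35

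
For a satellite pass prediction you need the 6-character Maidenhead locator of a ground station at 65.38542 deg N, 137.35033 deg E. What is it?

Shift to the Maidenhead origin (180°W, 90°S): lon 317.3503, lat 155.3854.
Field: lon ⌊317.3503/20⌋ = 15 → P; lat ⌊155.3854/10⌋ = 15 → P.
Square: lon ⌊17.3503/2⌋ = 8; lat ⌊5.3854/1⌋ = 5.
Subsquare: lon ⌊1.3503/0.0833333⌋ = 16 → q; lat ⌊0.3854/0.0416667⌋ = 9 → j.

PP85qj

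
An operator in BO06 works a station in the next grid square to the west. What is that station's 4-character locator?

AO96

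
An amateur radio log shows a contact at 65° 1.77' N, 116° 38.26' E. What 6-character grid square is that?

OP85ha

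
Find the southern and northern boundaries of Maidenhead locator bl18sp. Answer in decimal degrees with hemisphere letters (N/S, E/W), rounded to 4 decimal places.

28.6250° N, 28.6667° N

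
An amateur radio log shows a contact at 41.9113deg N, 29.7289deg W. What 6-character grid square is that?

HN51dv

Add 180° to longitude and 90° to latitude: 150.2711, 131.9113.
Field (20°×10°, letters A–R): 150.2711/20 → 7 → H, 131.9113/10 → 13 → N; chars HN.
Square (2°×1°, digits 0–9): 10.2711/2 → 5, 1.9113/1 → 1; chars 51.
Subsquare (5′×2.5′, letters a–x): 0.2711/0.0833333 → 3 → d, 0.9113/0.0416667 → 21 → v; chars dv.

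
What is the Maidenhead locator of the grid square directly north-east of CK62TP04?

CK62tp15

Longitude extended square 0; +1 → 1.
Latitude extended square 4; +1 → 5.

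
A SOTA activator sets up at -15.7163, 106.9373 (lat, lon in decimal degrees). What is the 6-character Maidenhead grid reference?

Shift to the Maidenhead origin (180°W, 90°S): lon 286.9373, lat 74.2837.
Field (20°×10°, letters A–R): lon ⌊286.9373/20⌋ = 14 → O; lat ⌊74.2837/10⌋ = 7 → H.
Square (2°×1°, digits 0–9): lon ⌊6.9373/2⌋ = 3; lat ⌊4.2837/1⌋ = 4.
Subsquare (5′×2.5′, letters a–x): lon ⌊0.9373/0.0833333⌋ = 11 → l; lat ⌊0.2837/0.0416667⌋ = 6 → g.

OH34lg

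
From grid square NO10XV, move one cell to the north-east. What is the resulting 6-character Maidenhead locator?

NO20aw

Longitude subsquare x = 23; +1 → 24, wraps to 0 = a, carry into square.
Longitude square 1; +1 → 2.
Latitude subsquare v = 21; +1 → 22 = w.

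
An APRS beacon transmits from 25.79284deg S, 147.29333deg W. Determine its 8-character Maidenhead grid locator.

Shift to the Maidenhead origin (180°W, 90°S): lon 32.70667, lat 64.20716.
Field: lon ⌊32.70667/20⌋ = 1 → B; lat ⌊64.20716/10⌋ = 6 → G.
Square: lon ⌊12.70667/2⌋ = 6; lat ⌊4.20716/1⌋ = 4.
Subsquare: lon ⌊0.70667/0.0833333⌋ = 8 → i; lat ⌊0.20716/0.0416667⌋ = 4 → e.
Extended square: lon ⌊0.04000/0.00833333⌋ = 4; lat ⌊0.04049/0.00416667⌋ = 9.

BG64ie49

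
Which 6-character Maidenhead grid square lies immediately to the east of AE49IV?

AE49jv

Longitude subsquare i = 8; +1 → 9 = j.
The latitude characters are unchanged.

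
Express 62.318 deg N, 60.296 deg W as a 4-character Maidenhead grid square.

Shift to the Maidenhead origin (180°W, 90°S): lon 119.70, lat 152.32.
Field: 119.70/20 → 5 → F, 152.32/10 → 15 → P; chars FP.
Square: 19.70/2 → 9, 2.32/1 → 2; chars 92.

FP92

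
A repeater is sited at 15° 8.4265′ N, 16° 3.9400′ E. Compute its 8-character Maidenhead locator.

JK85ad73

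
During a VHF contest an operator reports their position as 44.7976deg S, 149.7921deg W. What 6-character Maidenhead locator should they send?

Shift to the Maidenhead origin (180°W, 90°S): lon 30.2079, lat 45.2024.
Field: lon ⌊30.2079/20⌋ = 1 → B; lat ⌊45.2024/10⌋ = 4 → E.
Square: lon ⌊10.2079/2⌋ = 5; lat ⌊5.2024/1⌋ = 5.
Subsquare: lon ⌊0.2079/0.0833333⌋ = 2 → c; lat ⌊0.2024/0.0416667⌋ = 4 → e.

BE55ce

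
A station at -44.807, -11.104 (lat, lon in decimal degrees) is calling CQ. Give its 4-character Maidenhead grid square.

IE45

Add 180° to longitude and 90° to latitude: 168.90, 45.19.
Field: 168.90/20 → 8 → I, 45.19/10 → 4 → E; chars IE.
Square: 8.90/2 → 4, 5.19/1 → 5; chars 45.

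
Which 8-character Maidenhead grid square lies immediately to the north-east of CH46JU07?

Longitude extended square 0; +1 → 1.
Latitude extended square 7; +1 → 8.

CH46ju18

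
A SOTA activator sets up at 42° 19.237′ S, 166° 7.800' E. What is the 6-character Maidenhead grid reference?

Shift to the Maidenhead origin (180°W, 90°S): lon 346.1300, lat 47.6794.
Field: lon ⌊346.1300/20⌋ = 17 → R; lat ⌊47.6794/10⌋ = 4 → E.
Square: lon ⌊6.1300/2⌋ = 3; lat ⌊7.6794/1⌋ = 7.
Subsquare: lon ⌊0.1300/0.0833333⌋ = 1 → b; lat ⌊0.6794/0.0416667⌋ = 16 → q.

RE37bq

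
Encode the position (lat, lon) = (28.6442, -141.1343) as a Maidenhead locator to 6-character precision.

Offset from 180°W / 90°S: lon 38.8657°, lat 118.6442°.
Field (20°×10°, letters A–R): lon ⌊38.8657/20⌋ = 1 → B; lat ⌊118.6442/10⌋ = 11 → L.
Square (2°×1°, digits 0–9): lon ⌊18.8657/2⌋ = 9; lat ⌊8.6442/1⌋ = 8.
Subsquare (5′×2.5′, letters a–x): lon ⌊0.8657/0.0833333⌋ = 10 → k; lat ⌊0.6442/0.0416667⌋ = 15 → p.

BL98kp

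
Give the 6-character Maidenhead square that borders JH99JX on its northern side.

JI90ja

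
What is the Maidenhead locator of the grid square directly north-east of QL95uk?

Longitude subsquare u = 20; +1 → 21 = v.
Latitude subsquare k = 10; +1 → 11 = l.

QL95vl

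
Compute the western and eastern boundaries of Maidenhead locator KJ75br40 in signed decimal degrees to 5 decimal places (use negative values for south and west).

34.11667, 34.12500

Field K=10, J=9: +10·20° lon, +9·10° lat → SW at lon 20°, lat 0°.
Square 7, 5: +7·2° lon, +5·1° lat → SW at lon 34°, lat 5°.
Subsquare b=1, r=17: +1·0.0833333° lon, +17·0.0416667° lat → SW at lon 34.0833°, lat 5.70833°.
Extended square 4, 0: +4·0.00833333° lon, +0·0.00416667° lat → SW at lon 34.1167°, lat 5.70833°.
Cell spans 0.00833333° lon × 0.00416667° lat.
west 34.11667, east 34.12500.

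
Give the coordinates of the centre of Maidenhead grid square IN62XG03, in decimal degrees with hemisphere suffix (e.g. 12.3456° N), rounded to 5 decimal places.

Field I=8, N=13: +8·20° lon, +13·10° lat → SW at lon -20°, lat 40°.
Square 6, 2: +6·2° lon, +2·1° lat → SW at lon -8°, lat 42°.
Subsquare x=23, g=6: +23·0.0833333° lon, +6·0.0416667° lat → SW at lon -6.08333°, lat 42.25°.
Extended square 0, 3: +0·0.00833333° lon, +3·0.00416667° lat → SW at lon -6.08333°, lat 42.2625°.
Cell spans 0.00833333° lon × 0.00416667° lat. Centre is SW corner plus half of each.
latitude 42.26458° N, longitude 6.07917° W.

42.26458° N, 6.07917° W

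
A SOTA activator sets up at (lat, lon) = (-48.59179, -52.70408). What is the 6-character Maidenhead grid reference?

GE31pj

Shift to the Maidenhead origin (180°W, 90°S): lon 127.2959, lat 41.4082.
Field: lon ⌊127.2959/20⌋ = 6 → G; lat ⌊41.4082/10⌋ = 4 → E.
Square: lon ⌊7.2959/2⌋ = 3; lat ⌊1.4082/1⌋ = 1.
Subsquare: lon ⌊1.2959/0.0833333⌋ = 15 → p; lat ⌊0.4082/0.0416667⌋ = 9 → j.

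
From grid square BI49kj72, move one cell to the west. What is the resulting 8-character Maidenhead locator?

BI49kj62

Longitude extended square 7; −1 → 6.
The latitude characters are unchanged.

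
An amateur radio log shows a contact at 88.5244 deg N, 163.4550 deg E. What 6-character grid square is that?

Shift to the Maidenhead origin (180°W, 90°S): lon 343.4550, lat 178.5244.
Field: lon ⌊343.4550/20⌋ = 17 → R; lat ⌊178.5244/10⌋ = 17 → R.
Square: lon ⌊3.4550/2⌋ = 1; lat ⌊8.5244/1⌋ = 8.
Subsquare: lon ⌊1.4550/0.0833333⌋ = 17 → r; lat ⌊0.5244/0.0416667⌋ = 12 → m.

RR18rm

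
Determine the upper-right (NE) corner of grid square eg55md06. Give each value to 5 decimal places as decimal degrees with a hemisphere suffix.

24.84583° S, 88.99167° W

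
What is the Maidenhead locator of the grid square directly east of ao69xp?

AO79ap

Longitude subsquare x = 23; +1 → 24, wraps to 0 = a, carry into square.
Longitude square 6; +1 → 7.
The latitude characters are unchanged.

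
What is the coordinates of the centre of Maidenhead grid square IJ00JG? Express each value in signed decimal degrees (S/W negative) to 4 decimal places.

0.2708, -19.2083

Field I=8, J=9: +8·20° lon, +9·10° lat → SW at lon -20°, lat 0°.
Square 0, 0: +0·2° lon, +0·1° lat → SW at lon -20°, lat 0°.
Subsquare j=9, g=6: +9·0.0833333° lon, +6·0.0416667° lat → SW at lon -19.25°, lat 0.25°.
Cell spans 0.0833333° lon × 0.0416667° lat. Centre is SW corner plus half of each.
latitude 0.2708, longitude -19.2083.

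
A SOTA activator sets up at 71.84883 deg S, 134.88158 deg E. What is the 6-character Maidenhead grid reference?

PB78kd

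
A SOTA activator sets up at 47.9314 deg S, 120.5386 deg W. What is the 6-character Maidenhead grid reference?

CE92rb

Offset from 180°W / 90°S: lon 59.4614°, lat 42.0686°.
Field (20°×10°, letters A–R): lon ⌊59.4614/20⌋ = 2 → C; lat ⌊42.0686/10⌋ = 4 → E.
Square (2°×1°, digits 0–9): lon ⌊19.4614/2⌋ = 9; lat ⌊2.0686/1⌋ = 2.
Subsquare (5′×2.5′, letters a–x): lon ⌊1.4614/0.0833333⌋ = 17 → r; lat ⌊0.0686/0.0416667⌋ = 1 → b.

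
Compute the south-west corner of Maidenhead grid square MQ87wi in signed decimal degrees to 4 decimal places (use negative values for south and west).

77.3333, 77.8333

Field M=12, Q=16: +12·20° lon, +16·10° lat → SW at lon 60°, lat 70°.
Square 8, 7: +8·2° lon, +7·1° lat → SW at lon 76°, lat 77°.
Subsquare w=22, i=8: +22·0.0833333° lon, +8·0.0416667° lat → SW at lon 77.8333°, lat 77.3333°.
latitude 77.3333, longitude 77.8333.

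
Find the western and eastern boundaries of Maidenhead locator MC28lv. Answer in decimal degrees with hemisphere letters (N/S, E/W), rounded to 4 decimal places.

64.9167° E, 65.0000° E

Field M=12, C=2: +12·20° lon, +2·10° lat → SW at lon 60°, lat -70°.
Square 2, 8: +2·2° lon, +8·1° lat → SW at lon 64°, lat -62°.
Subsquare l=11, v=21: +11·0.0833333° lon, +21·0.0416667° lat → SW at lon 64.9167°, lat -61.125°.
Cell spans 0.0833333° lon × 0.0416667° lat.
west 64.9167° E, east 65.0000° E.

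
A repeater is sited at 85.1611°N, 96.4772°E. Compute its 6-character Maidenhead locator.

NR85fd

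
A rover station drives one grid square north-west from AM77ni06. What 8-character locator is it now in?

AM77mi97

Longitude extended square 0; −1 → -1, wraps to 9, carry into subsquare.
Longitude subsquare n = 13; −1 → 12 = m.
Latitude extended square 6; +1 → 7.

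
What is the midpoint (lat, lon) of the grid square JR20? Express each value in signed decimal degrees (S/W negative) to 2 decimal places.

Field J=9, R=17: +9·20° lon, +17·10° lat → SW at lon 0°, lat 80°.
Square 2, 0: +2·2° lon, +0·1° lat → SW at lon 4°, lat 80°.
Cell spans 2° lon × 1° lat. Centre is SW corner plus half of each.
latitude 80.50, longitude 5.00.

80.50, 5.00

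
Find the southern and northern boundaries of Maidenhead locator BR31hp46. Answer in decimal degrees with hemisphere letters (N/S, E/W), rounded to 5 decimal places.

81.65000° N, 81.65417° N

Field B=1, R=17: +1·20° lon, +17·10° lat → SW at lon -160°, lat 80°.
Square 3, 1: +3·2° lon, +1·1° lat → SW at lon -154°, lat 81°.
Subsquare h=7, p=15: +7·0.0833333° lon, +15·0.0416667° lat → SW at lon -153.417°, lat 81.625°.
Extended square 4, 6: +4·0.00833333° lon, +6·0.00416667° lat → SW at lon -153.383°, lat 81.65°.
Cell spans 0.00833333° lon × 0.00416667° lat.
south 81.65000° N, north 81.65417° N.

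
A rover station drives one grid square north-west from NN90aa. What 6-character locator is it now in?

Longitude subsquare a = 0; −1 → -1, wraps to 23 = x, carry into square.
Longitude square 9; −1 → 8.
Latitude subsquare a = 0; +1 → 1 = b.

NN80xb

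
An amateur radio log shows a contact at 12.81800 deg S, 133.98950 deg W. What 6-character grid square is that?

Offset from 180°W / 90°S: lon 46.0105°, lat 77.1820°.
Field: lon ⌊46.0105/20⌋ = 2 → C; lat ⌊77.1820/10⌋ = 7 → H.
Square: lon ⌊6.0105/2⌋ = 3; lat ⌊7.1820/1⌋ = 7.
Subsquare: lon ⌊0.0105/0.0833333⌋ = 0 → a; lat ⌊0.1820/0.0416667⌋ = 4 → e.

CH37ae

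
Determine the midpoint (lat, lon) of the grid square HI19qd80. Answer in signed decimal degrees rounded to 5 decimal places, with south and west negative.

-0.87292, -36.59583

Field H=7, I=8: +7·20° lon, +8·10° lat → SW at lon -40°, lat -10°.
Square 1, 9: +1·2° lon, +9·1° lat → SW at lon -38°, lat -1°.
Subsquare q=16, d=3: +16·0.0833333° lon, +3·0.0416667° lat → SW at lon -36.6667°, lat -0.875°.
Extended square 8, 0: +8·0.00833333° lon, +0·0.00416667° lat → SW at lon -36.6°, lat -0.875°.
Cell spans 0.00833333° lon × 0.00416667° lat. Centre is SW corner plus half of each.
latitude -0.87292, longitude -36.59583.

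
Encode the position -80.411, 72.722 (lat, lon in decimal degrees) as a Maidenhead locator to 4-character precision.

Shift to the Maidenhead origin (180°W, 90°S): lon 252.72, lat 9.59.
Field: 252.72/20 → 12 → M, 9.59/10 → 0 → A; chars MA.
Square: 12.72/2 → 6, 9.59/1 → 9; chars 69.

MA69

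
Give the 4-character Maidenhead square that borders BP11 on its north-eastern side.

Longitude square 1; +1 → 2.
Latitude square 1; +1 → 2.

BP22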